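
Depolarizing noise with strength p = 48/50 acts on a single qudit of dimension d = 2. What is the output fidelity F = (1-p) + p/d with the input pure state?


F = (1-p) + p/d
= (1 - 0.9600) + 0.9600/2
= 0.0400 + 0.4800
= 0.5200

0.5200


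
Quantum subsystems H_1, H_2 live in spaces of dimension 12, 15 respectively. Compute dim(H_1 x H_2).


dim(H_1 x H_2) = 12 * 15
= 180

180


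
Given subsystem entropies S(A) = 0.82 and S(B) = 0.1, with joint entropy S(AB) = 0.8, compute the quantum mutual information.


I(A:B) = S(A) + S(B) - S(AB)
= 0.82 + 0.1 - 0.8
= 0.1200

0.1200


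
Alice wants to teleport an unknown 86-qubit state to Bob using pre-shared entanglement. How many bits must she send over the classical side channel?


Quantum teleportation requires 2 classical bits per qubit teleported.
86 qubit(s) -> 2 * 86 = 172 classical bits

172


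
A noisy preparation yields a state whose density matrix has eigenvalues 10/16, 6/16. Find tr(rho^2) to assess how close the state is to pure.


tr(rho^2) = sum of eigenvalues squared
= (10/16)^2 + (6/16)^2
= (100 + 36) / 256
= 136/256
= 0.5312

0.5312


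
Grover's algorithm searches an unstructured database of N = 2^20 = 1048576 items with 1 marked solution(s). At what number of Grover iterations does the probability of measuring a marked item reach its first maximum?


After j Grover iterations the success probability is P(j) = sin^2((2j+1)*theta), where sin(theta) = sqrt(k/N).
N = 2^20 = 1048576, k = 1
sin(theta) = sqrt(k/N) = 0.0009765625
theta = arcsin(sqrt(k/N)) = 0.0009765626552 rad
P(j) reaches its first maximum when (2j+1)*theta is as close as possible to pi/2, i.e. j = round(pi/(4*theta) - 1/2).
pi/(4*theta) - 1/2 = 803.7476
(For comparison, the common estimate pi/4 * sqrt(N/k) = 804.2477; the exact maximiser is used here.)
Optimal iterations = 804

804


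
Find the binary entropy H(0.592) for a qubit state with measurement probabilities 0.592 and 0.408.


S = -p*log2(p) - (1-p)*log2(1-p)
p = 0.5920, 1-p = 0.4080
= -0.5920 * log2(0.5920) - 0.4080 * log2(0.4080)
= -(-0.4477) - (-0.5277)
= 0.9754

0.9754


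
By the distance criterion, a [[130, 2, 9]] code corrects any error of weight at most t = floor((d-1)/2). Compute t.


Code parameters: [[130, 2, 9]], distance d = 9.
Number of correctable errors = floor((d-1)/2)
= floor((9 - 1)/2)
= floor(8/2)
= 4

4


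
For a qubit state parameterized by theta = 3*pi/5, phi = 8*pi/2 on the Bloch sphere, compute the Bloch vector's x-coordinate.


theta = 1.8850, phi = 12.5664
r_x = sin(theta)*cos(phi) = 0.9511 * 1.0000
r_x = 0.9511

0.9511


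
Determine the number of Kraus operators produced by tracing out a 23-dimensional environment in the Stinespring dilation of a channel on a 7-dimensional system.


Tracing out the environment in an orthonormal basis {|i>_E} gives Kraus operators K_i = <i|_E U |0>_E.
Number of Kraus operators = dim(H_env) = d_env
= 23

23


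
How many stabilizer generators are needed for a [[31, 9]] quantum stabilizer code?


For an [[n,k]] stabilizer code:
Number of stabilizer generators = n - k
= 31 - 9
= 22

22


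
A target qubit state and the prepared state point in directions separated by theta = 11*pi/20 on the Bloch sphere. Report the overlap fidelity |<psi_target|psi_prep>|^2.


For states separated by angle theta on Bloch sphere:
F = cos^2(theta/2)
theta = 11*pi/20 = 1.7279
theta/2 = 0.8639
cos(theta/2) = 0.6494
F = 0.4218

0.4218


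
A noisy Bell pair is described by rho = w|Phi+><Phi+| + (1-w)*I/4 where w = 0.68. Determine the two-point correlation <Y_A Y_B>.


|Phi+> = (|00> + |11>)/sqrt(2)
For the pure Bell state, <Y_A Y_B> = -1 (Bell-state Pauli correlator).
The maximally-mixed part I/4 has tr(I/4 * P tensor P) = 0 for any traceless Pauli P.
So <Y_A Y_B>_rho = w * (-1) + (1 - w) * 0
= 0.68 * (-1)
= -0.6800

-0.6800


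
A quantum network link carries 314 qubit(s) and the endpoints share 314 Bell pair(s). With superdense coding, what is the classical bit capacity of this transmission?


Superdense coding allows 2 classical bits per shared entangled pair.
314 pair(s) -> 2 * 314 = 628 classical bits

628


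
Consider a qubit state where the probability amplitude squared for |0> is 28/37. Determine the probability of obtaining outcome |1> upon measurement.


|alpha|^2 = 28/37 = 0.7568
|beta|^2 = 1 - 28/37 = 9/37 = 0.2432
P(|1>) = |beta|^2 = 0.2432

0.2432


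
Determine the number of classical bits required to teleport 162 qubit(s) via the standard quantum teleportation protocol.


Quantum teleportation requires 2 classical bits per qubit teleported.
162 qubit(s) -> 2 * 162 = 324 classical bits

324


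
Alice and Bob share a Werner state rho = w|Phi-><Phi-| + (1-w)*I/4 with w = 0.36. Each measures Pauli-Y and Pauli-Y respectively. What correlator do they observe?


|Phi-> = (|00> - |11>)/sqrt(2)
For the pure Bell state, <Y_A Y_B> = +1 (Bell-state Pauli correlator).
The maximally-mixed part I/4 has tr(I/4 * P tensor P) = 0 for any traceless Pauli P.
So <Y_A Y_B>_rho = w * (+1) + (1 - w) * 0
= 0.36 * (+1)
= 0.3600

0.3600


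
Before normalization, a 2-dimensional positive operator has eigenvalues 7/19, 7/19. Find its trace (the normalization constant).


tr(M) = sum of eigenvalues
= 7/19 + 7/19
= 14/19
= 0.7368

0.7368


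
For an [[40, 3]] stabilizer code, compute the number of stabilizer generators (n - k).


For an [[n,k]] stabilizer code:
Number of stabilizer generators = n - k
= 40 - 3
= 37

37


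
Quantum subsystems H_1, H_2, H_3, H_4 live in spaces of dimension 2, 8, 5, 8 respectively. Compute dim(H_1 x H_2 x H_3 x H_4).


dim(H_1 x H_2 x H_3 x H_4) = 2 * 8 * 5 * 8
= 16 * 5 * 8
= 80 * 8
= 640

640


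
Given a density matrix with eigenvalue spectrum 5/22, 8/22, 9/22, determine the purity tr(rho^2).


tr(rho^2) = sum of eigenvalues squared
= (5/22)^2 + (8/22)^2 + (9/22)^2
= (25 + 64 + 81) / 484
= 170/484
= 0.3512

0.3512


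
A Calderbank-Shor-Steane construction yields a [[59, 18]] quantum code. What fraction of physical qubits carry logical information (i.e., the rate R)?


Code rate R = k/n
= 18/59
= 0.3051

0.3051


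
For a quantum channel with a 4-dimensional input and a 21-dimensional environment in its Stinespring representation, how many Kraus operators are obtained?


Tracing out the environment in an orthonormal basis {|i>_E} gives Kraus operators K_i = <i|_E U |0>_E.
Number of Kraus operators = dim(H_env) = d_env
= 21

21


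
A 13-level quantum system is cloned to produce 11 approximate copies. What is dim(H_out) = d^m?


Output space = H^(tensor 11) where dim(H) = 13
dim = 13^11
= 169 (after 2 factors)
= 2197 (after 3 factors)
= 28561 (after 4 factors)
= 371293 (after 5 factors)
= 4826809 (after 6 factors)
= 62748517 (after 7 factors)
= 815730721 (after 8 factors)
= 10604499373 (after 9 factors)
= 137858491849 (after 10 factors)
= 1792160394037 (after 11 factors)
= 1792160394037

1792160394037


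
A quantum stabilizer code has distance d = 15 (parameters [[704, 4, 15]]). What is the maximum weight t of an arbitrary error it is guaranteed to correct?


Code parameters: [[704, 4, 15]], distance d = 15.
Number of correctable errors = floor((d-1)/2)
= floor((15 - 1)/2)
= floor(14/2)
= 7

7


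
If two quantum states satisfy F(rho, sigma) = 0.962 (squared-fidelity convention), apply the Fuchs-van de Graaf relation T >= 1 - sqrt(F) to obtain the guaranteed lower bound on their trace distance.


Fuchs-van de Graaf (squared-fidelity convention): 1 - sqrt(F) <= T <= sqrt(1 - F).
Lower bound: T >= 1 - sqrt(F)
sqrt(F) = sqrt(0.962) = 0.9808
T >= 1 - 0.9808
T >= 0.0192

0.0192


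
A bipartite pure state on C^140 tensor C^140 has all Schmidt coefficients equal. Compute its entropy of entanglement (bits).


For a maximally entangled state in d x d:
S = log2(d) = log2(140)
= 7.1293

7.1293


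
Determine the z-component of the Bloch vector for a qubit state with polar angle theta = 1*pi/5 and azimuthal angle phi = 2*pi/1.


theta = 0.6283, phi = 6.2832
r_z = cos(theta) = 0.8090

0.8090


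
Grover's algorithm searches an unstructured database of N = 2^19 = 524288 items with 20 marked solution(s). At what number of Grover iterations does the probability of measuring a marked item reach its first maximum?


After j Grover iterations the success probability is P(j) = sin^2((2j+1)*theta), where sin(theta) = sqrt(k/N).
N = 2^19 = 524288, k = 20
sin(theta) = sqrt(k/N) = 0.006176323555
theta = arcsin(sqrt(k/N)) = 0.006176362824 rad
P(j) reaches its first maximum when (2j+1)*theta is as close as possible to pi/2, i.e. j = round(pi/(4*theta) - 1/2).
pi/(4*theta) - 1/2 = 126.6619
(For comparison, the common estimate pi/4 * sqrt(N/k) = 127.1627; the exact maximiser is used here.)
Optimal iterations = 127

127


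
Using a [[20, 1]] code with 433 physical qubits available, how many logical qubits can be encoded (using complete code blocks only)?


Each code block uses 20 physical qubits for 1 logical qubit(s).
Number of complete blocks = floor(433 / 20) = 21
Logical qubits = 21 * 1
= 21

21


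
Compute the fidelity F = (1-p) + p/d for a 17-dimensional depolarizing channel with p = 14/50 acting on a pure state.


F = (1-p) + p/d
= (1 - 0.2800) + 0.2800/17
= 0.7200 + 0.0165
= 0.7365

0.7365


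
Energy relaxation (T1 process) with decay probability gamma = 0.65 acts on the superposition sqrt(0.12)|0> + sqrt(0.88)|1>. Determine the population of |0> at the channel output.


For amplitude damping with parameter gamma on state sqrt(a)|0> + sqrt(b)|1>:
alpha^2 = 0.12, beta^2 = 0.88
P(|0>) = alpha^2 + gamma * beta^2
= 0.12 + 0.65 * 0.88
= 0.12 + 0.5720
= 0.6920

0.6920


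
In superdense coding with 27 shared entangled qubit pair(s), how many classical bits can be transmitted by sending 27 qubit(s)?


Superdense coding allows 2 classical bits per shared entangled pair.
27 pair(s) -> 2 * 27 = 54 classical bits

54


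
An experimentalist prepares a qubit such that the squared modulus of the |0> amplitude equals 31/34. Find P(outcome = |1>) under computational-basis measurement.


|alpha|^2 = 31/34 = 0.9118
|beta|^2 = 1 - 31/34 = 3/34 = 0.0882
P(|1>) = |beta|^2 = 0.0882

0.0882


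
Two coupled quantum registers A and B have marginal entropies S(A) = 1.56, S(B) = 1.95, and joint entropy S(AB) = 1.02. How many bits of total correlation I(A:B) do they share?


I(A:B) = S(A) + S(B) - S(AB)
= 1.56 + 1.95 - 1.02
= 2.4900

2.4900


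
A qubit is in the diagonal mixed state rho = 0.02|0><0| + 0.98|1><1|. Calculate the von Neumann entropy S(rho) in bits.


S = -p*log2(p) - (1-p)*log2(1-p)
p = 0.0200, 1-p = 0.9800
= -0.0200 * log2(0.0200) - 0.9800 * log2(0.9800)
= -(-0.1129) - (-0.0286)
= 0.1414

0.1414


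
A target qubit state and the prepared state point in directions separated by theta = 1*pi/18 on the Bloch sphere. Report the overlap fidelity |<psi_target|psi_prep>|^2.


For states separated by angle theta on Bloch sphere:
F = cos^2(theta/2)
theta = 1*pi/18 = 0.1745
theta/2 = 0.0873
cos(theta/2) = 0.9962
F = 0.9924

0.9924


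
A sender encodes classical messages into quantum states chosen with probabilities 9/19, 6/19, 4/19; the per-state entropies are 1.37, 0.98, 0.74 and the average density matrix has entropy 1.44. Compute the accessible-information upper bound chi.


chi = S(rho) - sum_i p_i * S(rho_i)
Weighted entropy = 9/19 * 1.37 + 6/19 * 0.98 + 4/19 * 0.74
= 1.1142
chi = 1.44 - 1.1142
= 0.3258

0.3258


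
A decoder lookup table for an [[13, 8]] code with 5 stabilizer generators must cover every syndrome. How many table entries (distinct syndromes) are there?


Each stabilizer generator gives a binary (+1 or -1) measurement outcome.
With 5 independent generators:
Total syndromes = 2^5
= 32

32


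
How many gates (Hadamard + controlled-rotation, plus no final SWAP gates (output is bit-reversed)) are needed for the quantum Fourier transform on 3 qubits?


Hadamard gates: 3
Controlled rotations: n*(n-1)/2 = 3*2/2 = 3
SWAP gates: 0 (omitted)
Total = 3 + 3
= 6

6


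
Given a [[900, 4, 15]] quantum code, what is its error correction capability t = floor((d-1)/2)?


Code parameters: [[900, 4, 15]], distance d = 15.
Number of correctable errors = floor((d-1)/2)
= floor((15 - 1)/2)
= floor(14/2)
= 7

7


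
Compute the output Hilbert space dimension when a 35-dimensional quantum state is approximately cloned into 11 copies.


Output space = H^(tensor 11) where dim(H) = 35
dim = 35^11
= 1225 (after 2 factors)
= 42875 (after 3 factors)
= 1500625 (after 4 factors)
= 52521875 (after 5 factors)
= 1838265625 (after 6 factors)
= 64339296875 (after 7 factors)
= 2251875390625 (after 8 factors)
= 78815638671875 (after 9 factors)
= 2758547353515625 (after 10 factors)
= 96549157373046875 (after 11 factors)
= 96549157373046875

96549157373046875


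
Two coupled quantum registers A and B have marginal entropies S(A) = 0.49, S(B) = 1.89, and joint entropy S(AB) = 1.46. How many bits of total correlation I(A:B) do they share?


I(A:B) = S(A) + S(B) - S(AB)
= 0.49 + 1.89 - 1.46
= 0.9200

0.9200


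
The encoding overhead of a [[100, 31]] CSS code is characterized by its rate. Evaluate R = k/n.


Code rate R = k/n
= 31/100
= 0.3100

0.3100


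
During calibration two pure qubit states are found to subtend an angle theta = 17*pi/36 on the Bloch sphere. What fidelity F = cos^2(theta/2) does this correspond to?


For states separated by angle theta on Bloch sphere:
F = cos^2(theta/2)
theta = 17*pi/36 = 1.4835
theta/2 = 0.7418
cos(theta/2) = 0.7373
F = 0.5436

0.5436


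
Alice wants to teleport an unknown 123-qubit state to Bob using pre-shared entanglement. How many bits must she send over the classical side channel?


Quantum teleportation requires 2 classical bits per qubit teleported.
123 qubit(s) -> 2 * 123 = 246 classical bits

246


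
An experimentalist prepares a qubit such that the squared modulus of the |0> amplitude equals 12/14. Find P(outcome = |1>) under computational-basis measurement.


|alpha|^2 = 12/14 = 0.8571
|beta|^2 = 1 - 12/14 = 2/14 = 0.1429
P(|1>) = |beta|^2 = 0.1429

0.1429


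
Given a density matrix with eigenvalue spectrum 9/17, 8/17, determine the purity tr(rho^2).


tr(rho^2) = sum of eigenvalues squared
= (9/17)^2 + (8/17)^2
= (81 + 64) / 289
= 145/289
= 0.5017

0.5017


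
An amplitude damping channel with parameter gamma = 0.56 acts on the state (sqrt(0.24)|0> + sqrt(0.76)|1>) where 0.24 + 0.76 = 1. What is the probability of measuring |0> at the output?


For amplitude damping with parameter gamma on state sqrt(a)|0> + sqrt(b)|1>:
alpha^2 = 0.24, beta^2 = 0.76
P(|0>) = alpha^2 + gamma * beta^2
= 0.24 + 0.56 * 0.76
= 0.24 + 0.4256
= 0.6656

0.6656


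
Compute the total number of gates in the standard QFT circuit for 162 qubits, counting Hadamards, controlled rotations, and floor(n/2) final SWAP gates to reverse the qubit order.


Hadamard gates: 162
Controlled rotations: n*(n-1)/2 = 162*161/2 = 13041
SWAP gates: floor(n/2) = floor(162/2) = 81
Total = 162 + 13041 + 81
= 13284

13284


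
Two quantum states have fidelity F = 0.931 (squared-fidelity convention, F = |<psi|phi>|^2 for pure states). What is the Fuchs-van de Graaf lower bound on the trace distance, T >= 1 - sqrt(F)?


Fuchs-van de Graaf (squared-fidelity convention): 1 - sqrt(F) <= T <= sqrt(1 - F).
Lower bound: T >= 1 - sqrt(F)
sqrt(F) = sqrt(0.931) = 0.9649
T >= 1 - 0.9649
T >= 0.0351

0.0351


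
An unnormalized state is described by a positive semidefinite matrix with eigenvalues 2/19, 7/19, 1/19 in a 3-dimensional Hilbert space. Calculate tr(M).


tr(M) = sum of eigenvalues
= 2/19 + 7/19 + 1/19
= 10/19
= 0.5263

0.5263


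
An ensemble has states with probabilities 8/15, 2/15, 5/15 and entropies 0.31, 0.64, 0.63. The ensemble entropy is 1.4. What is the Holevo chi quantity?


chi = S(rho) - sum_i p_i * S(rho_i)
Weighted entropy = 8/15 * 0.31 + 2/15 * 0.64 + 5/15 * 0.63
= 0.4607
chi = 1.4 - 0.4607
= 0.9393

0.9393


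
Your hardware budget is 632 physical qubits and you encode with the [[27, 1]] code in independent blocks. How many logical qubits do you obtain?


Each code block uses 27 physical qubits for 1 logical qubit(s).
Number of complete blocks = floor(632 / 27) = 23
Logical qubits = 23 * 1
= 23

23


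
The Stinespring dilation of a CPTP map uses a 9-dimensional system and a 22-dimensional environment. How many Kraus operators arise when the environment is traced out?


Tracing out the environment in an orthonormal basis {|i>_E} gives Kraus operators K_i = <i|_E U |0>_E.
Number of Kraus operators = dim(H_env) = d_env
= 22

22


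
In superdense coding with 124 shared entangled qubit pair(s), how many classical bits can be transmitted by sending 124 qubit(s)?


Superdense coding allows 2 classical bits per shared entangled pair.
124 pair(s) -> 2 * 124 = 248 classical bits

248


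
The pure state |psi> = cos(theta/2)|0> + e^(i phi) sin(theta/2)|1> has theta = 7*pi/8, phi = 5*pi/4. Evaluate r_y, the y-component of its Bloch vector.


theta = 2.7489, phi = 3.9270
r_y = sin(theta)*sin(phi) = 0.3827 * -0.7071
r_y = -0.2706

-0.2706


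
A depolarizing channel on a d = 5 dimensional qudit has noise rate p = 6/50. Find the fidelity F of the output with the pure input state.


F = (1-p) + p/d
= (1 - 0.1200) + 0.1200/5
= 0.8800 + 0.0240
= 0.9040

0.9040


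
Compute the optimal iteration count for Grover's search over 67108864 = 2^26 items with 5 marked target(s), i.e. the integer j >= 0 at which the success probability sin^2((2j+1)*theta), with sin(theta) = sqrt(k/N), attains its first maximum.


After j Grover iterations the success probability is P(j) = sin^2((2j+1)*theta), where sin(theta) = sqrt(k/N).
N = 2^26 = 67108864, k = 5
sin(theta) = sqrt(k/N) = 0.0002729575168
theta = arcsin(sqrt(k/N)) = 0.0002729575202 rad
P(j) reaches its first maximum when (2j+1)*theta is as close as possible to pi/2, i.e. j = round(pi/(4*theta) - 1/2).
pi/(4*theta) - 1/2 = 2876.8641
(For comparison, the common estimate pi/4 * sqrt(N/k) = 2877.3641; the exact maximiser is used here.)
Optimal iterations = 2877

2877


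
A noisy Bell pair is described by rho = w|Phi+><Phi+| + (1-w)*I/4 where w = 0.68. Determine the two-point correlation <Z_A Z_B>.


|Phi+> = (|00> + |11>)/sqrt(2)
For the pure Bell state, <Z_A Z_B> = +1 (Bell-state Pauli correlator).
The maximally-mixed part I/4 has tr(I/4 * P tensor P) = 0 for any traceless Pauli P.
So <Z_A Z_B>_rho = w * (+1) + (1 - w) * 0
= 0.68 * (+1)
= 0.6800

0.6800


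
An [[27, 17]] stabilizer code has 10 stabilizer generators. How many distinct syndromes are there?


Each stabilizer generator gives a binary (+1 or -1) measurement outcome.
With 10 independent generators:
Total syndromes = 2^10
= 1024

1024


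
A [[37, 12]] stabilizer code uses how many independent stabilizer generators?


For an [[n,k]] stabilizer code:
Number of stabilizer generators = n - k
= 37 - 12
= 25

25


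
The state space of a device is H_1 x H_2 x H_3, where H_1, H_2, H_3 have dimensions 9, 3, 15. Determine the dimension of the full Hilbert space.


dim(H_1 x H_2 x H_3) = 9 * 3 * 15
= 27 * 15
= 405

405


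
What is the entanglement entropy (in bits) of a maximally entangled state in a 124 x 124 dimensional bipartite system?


For a maximally entangled state in d x d:
S = log2(d) = log2(124)
= 6.9542

6.9542


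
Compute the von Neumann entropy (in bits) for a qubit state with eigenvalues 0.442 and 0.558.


S = -p*log2(p) - (1-p)*log2(1-p)
p = 0.4420, 1-p = 0.5580
= -0.4420 * log2(0.4420) - 0.5580 * log2(0.5580)
= -(-0.5206) - (-0.4696)
= 0.9903

0.9903


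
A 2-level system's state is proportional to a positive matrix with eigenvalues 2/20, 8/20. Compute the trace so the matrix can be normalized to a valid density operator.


tr(M) = sum of eigenvalues
= 2/20 + 8/20
= 10/20
= 0.5000

0.5000


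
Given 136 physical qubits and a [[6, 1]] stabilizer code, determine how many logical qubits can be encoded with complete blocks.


Each code block uses 6 physical qubits for 1 logical qubit(s).
Number of complete blocks = floor(136 / 6) = 22
Logical qubits = 22 * 1
= 22

22


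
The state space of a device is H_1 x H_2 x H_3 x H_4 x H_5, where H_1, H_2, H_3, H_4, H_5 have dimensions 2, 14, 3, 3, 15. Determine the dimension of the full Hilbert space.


dim(H_1 x H_2 x H_3 x H_4 x H_5) = 2 * 14 * 3 * 3 * 15
= 28 * 3 * 3 * 15
= 84 * 3 * 15
= 252 * 15
= 3780

3780


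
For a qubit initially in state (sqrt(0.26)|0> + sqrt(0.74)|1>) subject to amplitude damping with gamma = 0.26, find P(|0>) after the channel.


For amplitude damping with parameter gamma on state sqrt(a)|0> + sqrt(b)|1>:
alpha^2 = 0.26, beta^2 = 0.74
P(|0>) = alpha^2 + gamma * beta^2
= 0.26 + 0.26 * 0.74
= 0.26 + 0.1924
= 0.4524

0.4524


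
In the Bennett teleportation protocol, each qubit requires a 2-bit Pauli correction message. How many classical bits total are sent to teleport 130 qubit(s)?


Quantum teleportation requires 2 classical bits per qubit teleported.
130 qubit(s) -> 2 * 130 = 260 classical bits

260


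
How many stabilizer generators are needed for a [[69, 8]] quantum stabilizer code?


For an [[n,k]] stabilizer code:
Number of stabilizer generators = n - k
= 69 - 8
= 61

61


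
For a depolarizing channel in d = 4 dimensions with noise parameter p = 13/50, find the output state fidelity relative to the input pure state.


F = (1-p) + p/d
= (1 - 0.2600) + 0.2600/4
= 0.7400 + 0.0650
= 0.8050

0.8050


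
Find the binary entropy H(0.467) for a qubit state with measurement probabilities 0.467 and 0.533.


S = -p*log2(p) - (1-p)*log2(1-p)
p = 0.4670, 1-p = 0.5330
= -0.4670 * log2(0.4670) - 0.5330 * log2(0.5330)
= -(-0.5130) - (-0.4839)
= 0.9969

0.9969


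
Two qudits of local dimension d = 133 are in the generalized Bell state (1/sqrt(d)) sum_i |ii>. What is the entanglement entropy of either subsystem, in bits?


For a maximally entangled state in d x d:
S = log2(d) = log2(133)
= 7.0553

7.0553


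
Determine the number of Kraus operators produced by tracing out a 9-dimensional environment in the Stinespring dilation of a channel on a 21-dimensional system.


Tracing out the environment in an orthonormal basis {|i>_E} gives Kraus operators K_i = <i|_E U |0>_E.
Number of Kraus operators = dim(H_env) = d_env
= 9

9


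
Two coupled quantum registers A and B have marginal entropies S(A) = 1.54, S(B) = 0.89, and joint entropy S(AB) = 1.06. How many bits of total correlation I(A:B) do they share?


I(A:B) = S(A) + S(B) - S(AB)
= 1.54 + 0.89 - 1.06
= 1.3700

1.3700


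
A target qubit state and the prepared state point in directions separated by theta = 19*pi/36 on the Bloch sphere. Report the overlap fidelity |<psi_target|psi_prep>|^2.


For states separated by angle theta on Bloch sphere:
F = cos^2(theta/2)
theta = 19*pi/36 = 1.6581
theta/2 = 0.8290
cos(theta/2) = 0.6756
F = 0.4564

0.4564


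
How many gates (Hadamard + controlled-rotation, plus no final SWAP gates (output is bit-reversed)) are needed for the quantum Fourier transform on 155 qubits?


Hadamard gates: 155
Controlled rotations: n*(n-1)/2 = 155*154/2 = 11935
SWAP gates: 0 (omitted)
Total = 155 + 11935
= 12090

12090


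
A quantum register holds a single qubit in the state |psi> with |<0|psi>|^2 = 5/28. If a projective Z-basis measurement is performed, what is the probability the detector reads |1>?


|alpha|^2 = 5/28 = 0.1786
|beta|^2 = 1 - 5/28 = 23/28 = 0.8214
P(|1>) = |beta|^2 = 0.8214

0.8214


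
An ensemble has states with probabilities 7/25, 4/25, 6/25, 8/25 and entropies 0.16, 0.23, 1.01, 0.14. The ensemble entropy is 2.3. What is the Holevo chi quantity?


chi = S(rho) - sum_i p_i * S(rho_i)
Weighted entropy = 7/25 * 0.16 + 4/25 * 0.23 + 6/25 * 1.01 + 8/25 * 0.14
= 0.3688
chi = 2.3 - 0.3688
= 1.9312

1.9312


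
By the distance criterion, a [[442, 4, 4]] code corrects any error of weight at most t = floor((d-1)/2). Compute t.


Code parameters: [[442, 4, 4]], distance d = 4.
Number of correctable errors = floor((d-1)/2)
= floor((4 - 1)/2)
= floor(3/2)
= 1

1


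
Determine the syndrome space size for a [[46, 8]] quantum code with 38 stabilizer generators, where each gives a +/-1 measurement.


Each stabilizer generator gives a binary (+1 or -1) measurement outcome.
With 38 independent generators:
Total syndromes = 2^38
= 274877906944

274877906944


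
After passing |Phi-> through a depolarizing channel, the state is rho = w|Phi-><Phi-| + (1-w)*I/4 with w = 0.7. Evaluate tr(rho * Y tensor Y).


|Phi-> = (|00> - |11>)/sqrt(2)
For the pure Bell state, <Y_A Y_B> = +1 (Bell-state Pauli correlator).
The maximally-mixed part I/4 has tr(I/4 * P tensor P) = 0 for any traceless Pauli P.
So <Y_A Y_B>_rho = w * (+1) + (1 - w) * 0
= 0.7 * (+1)
= 0.7000

0.7000


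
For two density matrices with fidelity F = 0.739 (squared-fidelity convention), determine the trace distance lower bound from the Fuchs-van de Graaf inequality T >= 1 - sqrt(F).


Fuchs-van de Graaf (squared-fidelity convention): 1 - sqrt(F) <= T <= sqrt(1 - F).
Lower bound: T >= 1 - sqrt(F)
sqrt(F) = sqrt(0.739) = 0.8597
T >= 1 - 0.8597
T >= 0.1403

0.1403


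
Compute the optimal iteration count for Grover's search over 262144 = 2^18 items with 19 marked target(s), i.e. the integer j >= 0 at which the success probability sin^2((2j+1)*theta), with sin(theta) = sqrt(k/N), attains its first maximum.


After j Grover iterations the success probability is P(j) = sin^2((2j+1)*theta), where sin(theta) = sqrt(k/N).
N = 2^18 = 262144, k = 19
sin(theta) = sqrt(k/N) = 0.008513474499
theta = arcsin(sqrt(k/N)) = 0.008513577344 rad
P(j) reaches its first maximum when (2j+1)*theta is as close as possible to pi/2, i.e. j = round(pi/(4*theta) - 1/2).
pi/(4*theta) - 1/2 = 91.7524
(For comparison, the common estimate pi/4 * sqrt(N/k) = 92.2535; the exact maximiser is used here.)
Optimal iterations = 92

92


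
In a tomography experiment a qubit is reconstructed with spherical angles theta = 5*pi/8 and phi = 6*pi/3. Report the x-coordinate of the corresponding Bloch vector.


theta = 1.9635, phi = 6.2832
r_x = sin(theta)*cos(phi) = 0.9239 * 1.0000
r_x = 0.9239

0.9239


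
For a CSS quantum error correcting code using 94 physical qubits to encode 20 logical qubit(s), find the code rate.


Code rate R = k/n
= 20/94
= 0.2128

0.2128


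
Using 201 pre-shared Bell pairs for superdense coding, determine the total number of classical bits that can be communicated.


Superdense coding allows 2 classical bits per shared entangled pair.
201 pair(s) -> 2 * 201 = 402 classical bits

402


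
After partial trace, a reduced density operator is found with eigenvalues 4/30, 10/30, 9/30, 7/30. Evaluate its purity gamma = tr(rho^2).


tr(rho^2) = sum of eigenvalues squared
= (4/30)^2 + (10/30)^2 + (9/30)^2 + (7/30)^2
= (16 + 100 + 81 + 49) / 900
= 246/900
= 0.2733

0.2733


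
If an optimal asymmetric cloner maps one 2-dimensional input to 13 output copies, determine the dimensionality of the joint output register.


Output space = H^(tensor 13) where dim(H) = 2
dim = 2^13
= 4 (after 2 factors)
= 8 (after 3 factors)
= 16 (after 4 factors)
= 32 (after 5 factors)
= 64 (after 6 factors)
= 128 (after 7 factors)
= 256 (after 8 factors)
= 512 (after 9 factors)
= 1024 (after 10 factors)
= 2048 (after 11 factors)
= 4096 (after 12 factors)
= 8192 (after 13 factors)
= 8192

8192


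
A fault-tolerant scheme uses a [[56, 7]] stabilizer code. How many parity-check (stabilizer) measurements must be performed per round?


For an [[n,k]] stabilizer code:
Number of stabilizer generators = n - k
= 56 - 7
= 49

49


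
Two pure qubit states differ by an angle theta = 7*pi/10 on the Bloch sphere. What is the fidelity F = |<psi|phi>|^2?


For states separated by angle theta on Bloch sphere:
F = cos^2(theta/2)
theta = 7*pi/10 = 2.1991
theta/2 = 1.0996
cos(theta/2) = 0.4540
F = 0.2061

0.2061


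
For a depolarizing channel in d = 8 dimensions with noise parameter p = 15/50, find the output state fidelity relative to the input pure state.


F = (1-p) + p/d
= (1 - 0.3000) + 0.3000/8
= 0.7000 + 0.0375
= 0.7375

0.7375


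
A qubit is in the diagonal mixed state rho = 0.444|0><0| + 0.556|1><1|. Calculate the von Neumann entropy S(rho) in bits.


S = -p*log2(p) - (1-p)*log2(1-p)
p = 0.4440, 1-p = 0.5560
= -0.4440 * log2(0.4440) - 0.5560 * log2(0.5560)
= -(-0.5201) - (-0.4708)
= 0.9909

0.9909


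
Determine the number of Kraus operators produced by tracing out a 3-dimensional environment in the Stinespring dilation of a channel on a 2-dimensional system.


Tracing out the environment in an orthonormal basis {|i>_E} gives Kraus operators K_i = <i|_E U |0>_E.
Number of Kraus operators = dim(H_env) = d_env
= 3

3


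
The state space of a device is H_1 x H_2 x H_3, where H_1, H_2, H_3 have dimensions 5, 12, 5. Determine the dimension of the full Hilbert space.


dim(H_1 x H_2 x H_3) = 5 * 12 * 5
= 60 * 5
= 300

300


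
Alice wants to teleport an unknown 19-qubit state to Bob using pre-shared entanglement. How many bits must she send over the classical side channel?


Quantum teleportation requires 2 classical bits per qubit teleported.
19 qubit(s) -> 2 * 19 = 38 classical bits

38


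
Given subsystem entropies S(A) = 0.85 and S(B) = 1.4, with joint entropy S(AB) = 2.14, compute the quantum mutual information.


I(A:B) = S(A) + S(B) - S(AB)
= 0.85 + 1.4 - 2.14
= 0.1100

0.1100


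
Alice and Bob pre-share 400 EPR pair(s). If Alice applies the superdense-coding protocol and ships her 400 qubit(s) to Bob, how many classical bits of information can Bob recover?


Superdense coding allows 2 classical bits per shared entangled pair.
400 pair(s) -> 2 * 400 = 800 classical bits

800


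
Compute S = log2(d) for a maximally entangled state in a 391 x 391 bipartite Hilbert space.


For a maximally entangled state in d x d:
S = log2(d) = log2(391)
= 8.6110

8.6110


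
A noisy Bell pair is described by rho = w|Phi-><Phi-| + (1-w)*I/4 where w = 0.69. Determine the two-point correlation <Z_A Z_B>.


|Phi-> = (|00> - |11>)/sqrt(2)
For the pure Bell state, <Z_A Z_B> = +1 (Bell-state Pauli correlator).
The maximally-mixed part I/4 has tr(I/4 * P tensor P) = 0 for any traceless Pauli P.
So <Z_A Z_B>_rho = w * (+1) + (1 - w) * 0
= 0.69 * (+1)
= 0.6900

0.6900


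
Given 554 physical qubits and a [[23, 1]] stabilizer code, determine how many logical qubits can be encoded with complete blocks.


Each code block uses 23 physical qubits for 1 logical qubit(s).
Number of complete blocks = floor(554 / 23) = 24
Logical qubits = 24 * 1
= 24

24


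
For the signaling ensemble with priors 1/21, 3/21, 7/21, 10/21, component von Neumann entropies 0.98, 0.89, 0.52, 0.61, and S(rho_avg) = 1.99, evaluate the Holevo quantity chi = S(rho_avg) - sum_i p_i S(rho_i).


chi = S(rho) - sum_i p_i * S(rho_i)
Weighted entropy = 1/21 * 0.98 + 3/21 * 0.89 + 7/21 * 0.52 + 10/21 * 0.61
= 0.6376
chi = 1.99 - 0.6376
= 1.3524

1.3524


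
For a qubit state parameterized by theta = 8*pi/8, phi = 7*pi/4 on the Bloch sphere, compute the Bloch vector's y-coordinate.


theta = 3.1416, phi = 5.4978
r_y = sin(theta)*sin(phi) = 0.0000 * -0.7071
r_y = 0.0000

0.0000


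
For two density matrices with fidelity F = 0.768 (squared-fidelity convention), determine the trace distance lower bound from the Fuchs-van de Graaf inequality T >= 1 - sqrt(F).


Fuchs-van de Graaf (squared-fidelity convention): 1 - sqrt(F) <= T <= sqrt(1 - F).
Lower bound: T >= 1 - sqrt(F)
sqrt(F) = sqrt(0.768) = 0.8764
T >= 1 - 0.8764
T >= 0.1236

0.1236


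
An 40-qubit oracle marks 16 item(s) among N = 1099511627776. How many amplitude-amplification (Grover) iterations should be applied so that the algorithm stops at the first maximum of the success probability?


After j Grover iterations the success probability is P(j) = sin^2((2j+1)*theta), where sin(theta) = sqrt(k/N).
N = 2^40 = 1099511627776, k = 16
sin(theta) = sqrt(k/N) = 3.814697266e-06
theta = arcsin(sqrt(k/N)) = 3.814697266e-06 rad
P(j) reaches its first maximum when (2j+1)*theta is as close as possible to pi/2, i.e. j = round(pi/(4*theta) - 1/2).
pi/(4*theta) - 1/2 = 205886.9161
(For comparison, the common estimate pi/4 * sqrt(N/k) = 205887.4161; the exact maximiser is used here.)
Optimal iterations = 205887

205887


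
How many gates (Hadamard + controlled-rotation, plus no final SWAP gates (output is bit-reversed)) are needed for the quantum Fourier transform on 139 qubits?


Hadamard gates: 139
Controlled rotations: n*(n-1)/2 = 139*138/2 = 9591
SWAP gates: 0 (omitted)
Total = 139 + 9591
= 9730

9730


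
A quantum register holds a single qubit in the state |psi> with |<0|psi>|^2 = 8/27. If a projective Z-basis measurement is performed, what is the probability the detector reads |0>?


|alpha|^2 = 8/27 = 0.2963
|beta|^2 = 1 - 8/27 = 19/27 = 0.7037
P(|0>) = |alpha|^2 = 0.2963

0.2963


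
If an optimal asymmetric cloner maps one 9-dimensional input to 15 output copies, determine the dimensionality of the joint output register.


Output space = H^(tensor 15) where dim(H) = 9
dim = 9^15
= 81 (after 2 factors)
= 729 (after 3 factors)
= 6561 (after 4 factors)
= 59049 (after 5 factors)
= 531441 (after 6 factors)
= 4782969 (after 7 factors)
= 43046721 (after 8 factors)
= 387420489 (after 9 factors)
= 3486784401 (after 10 factors)
= 31381059609 (after 11 factors)
= 282429536481 (after 12 factors)
= 2541865828329 (after 13 factors)
= 22876792454961 (after 14 factors)
= 205891132094649 (after 15 factors)
= 205891132094649

205891132094649


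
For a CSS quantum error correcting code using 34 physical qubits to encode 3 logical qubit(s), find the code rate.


Code rate R = k/n
= 3/34
= 0.0882

0.0882


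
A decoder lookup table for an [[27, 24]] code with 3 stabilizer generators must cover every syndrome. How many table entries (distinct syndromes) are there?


Each stabilizer generator gives a binary (+1 or -1) measurement outcome.
With 3 independent generators:
Total syndromes = 2^3
= 8

8


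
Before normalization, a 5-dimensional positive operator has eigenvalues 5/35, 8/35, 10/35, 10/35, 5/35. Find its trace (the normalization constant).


tr(M) = sum of eigenvalues
= 5/35 + 8/35 + 10/35 + 10/35 + 5/35
= 38/35
= 1.0857

1.0857


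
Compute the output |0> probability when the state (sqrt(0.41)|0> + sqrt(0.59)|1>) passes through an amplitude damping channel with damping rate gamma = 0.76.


For amplitude damping with parameter gamma on state sqrt(a)|0> + sqrt(b)|1>:
alpha^2 = 0.41, beta^2 = 0.59
P(|0>) = alpha^2 + gamma * beta^2
= 0.41 + 0.76 * 0.59
= 0.41 + 0.4484
= 0.8584

0.8584


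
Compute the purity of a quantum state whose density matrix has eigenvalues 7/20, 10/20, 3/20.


tr(rho^2) = sum of eigenvalues squared
= (7/20)^2 + (10/20)^2 + (3/20)^2
= (49 + 100 + 9) / 400
= 158/400
= 0.3950

0.3950


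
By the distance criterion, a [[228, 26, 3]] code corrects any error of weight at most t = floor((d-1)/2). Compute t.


Code parameters: [[228, 26, 3]], distance d = 3.
Number of correctable errors = floor((d-1)/2)
= floor((3 - 1)/2)
= floor(2/2)
= 1

1


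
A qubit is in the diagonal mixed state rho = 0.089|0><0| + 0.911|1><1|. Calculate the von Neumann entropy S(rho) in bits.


S = -p*log2(p) - (1-p)*log2(1-p)
p = 0.0890, 1-p = 0.9110
= -0.0890 * log2(0.0890) - 0.9110 * log2(0.9110)
= -(-0.3106) - (-0.1225)
= 0.4331

0.4331


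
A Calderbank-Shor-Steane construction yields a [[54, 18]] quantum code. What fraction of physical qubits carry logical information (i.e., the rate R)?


Code rate R = k/n
= 18/54
= 0.3333

0.3333


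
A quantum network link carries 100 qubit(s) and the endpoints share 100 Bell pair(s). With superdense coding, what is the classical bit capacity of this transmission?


Superdense coding allows 2 classical bits per shared entangled pair.
100 pair(s) -> 2 * 100 = 200 classical bits

200


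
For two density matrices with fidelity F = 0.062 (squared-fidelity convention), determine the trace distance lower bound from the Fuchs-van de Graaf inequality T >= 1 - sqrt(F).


Fuchs-van de Graaf (squared-fidelity convention): 1 - sqrt(F) <= T <= sqrt(1 - F).
Lower bound: T >= 1 - sqrt(F)
sqrt(F) = sqrt(0.062) = 0.2490
T >= 1 - 0.2490
T >= 0.7510

0.7510


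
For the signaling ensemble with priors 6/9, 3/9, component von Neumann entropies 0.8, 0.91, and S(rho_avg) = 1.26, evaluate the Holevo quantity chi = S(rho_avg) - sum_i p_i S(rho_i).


chi = S(rho) - sum_i p_i * S(rho_i)
Weighted entropy = 6/9 * 0.8 + 3/9 * 0.91
= 0.8367
chi = 1.26 - 0.8367
= 0.4233

0.4233


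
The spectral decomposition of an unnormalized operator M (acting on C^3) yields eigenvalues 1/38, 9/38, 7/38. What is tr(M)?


tr(M) = sum of eigenvalues
= 1/38 + 9/38 + 7/38
= 17/38
= 0.4474

0.4474


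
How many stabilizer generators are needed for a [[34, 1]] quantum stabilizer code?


For an [[n,k]] stabilizer code:
Number of stabilizer generators = n - k
= 34 - 1
= 33

33


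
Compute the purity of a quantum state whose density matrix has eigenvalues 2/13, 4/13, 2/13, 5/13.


tr(rho^2) = sum of eigenvalues squared
= (2/13)^2 + (4/13)^2 + (2/13)^2 + (5/13)^2
= (4 + 16 + 4 + 25) / 169
= 49/169
= 0.2899

0.2899


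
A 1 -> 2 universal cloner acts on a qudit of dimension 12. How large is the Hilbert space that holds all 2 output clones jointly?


Output space = H^(tensor 2) where dim(H) = 12
dim = 12^2
= 144

144


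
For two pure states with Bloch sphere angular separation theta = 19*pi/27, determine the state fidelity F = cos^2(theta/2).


For states separated by angle theta on Bloch sphere:
F = cos^2(theta/2)
theta = 19*pi/27 = 2.2108
theta/2 = 1.1054
cos(theta/2) = 0.4488
F = 0.2014

0.2014


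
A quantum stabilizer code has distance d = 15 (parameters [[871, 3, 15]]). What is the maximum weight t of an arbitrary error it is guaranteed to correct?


Code parameters: [[871, 3, 15]], distance d = 15.
Number of correctable errors = floor((d-1)/2)
= floor((15 - 1)/2)
= floor(14/2)
= 7

7


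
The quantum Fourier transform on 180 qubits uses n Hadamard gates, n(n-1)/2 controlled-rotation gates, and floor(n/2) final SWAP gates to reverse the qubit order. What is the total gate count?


Hadamard gates: 180
Controlled rotations: n*(n-1)/2 = 180*179/2 = 16110
SWAP gates: floor(n/2) = floor(180/2) = 90
Total = 180 + 16110 + 90
= 16380

16380


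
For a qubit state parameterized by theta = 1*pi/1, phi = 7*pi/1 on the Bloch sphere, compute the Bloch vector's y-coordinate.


theta = 3.1416, phi = 21.9911
r_y = sin(theta)*sin(phi) = 0.0000 * 0.0000
r_y = 0.0000

0.0000


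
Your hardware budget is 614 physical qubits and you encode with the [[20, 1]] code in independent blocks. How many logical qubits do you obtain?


Each code block uses 20 physical qubits for 1 logical qubit(s).
Number of complete blocks = floor(614 / 20) = 30
Logical qubits = 30 * 1
= 30

30


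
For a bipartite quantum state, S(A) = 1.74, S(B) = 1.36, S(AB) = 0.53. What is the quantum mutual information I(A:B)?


I(A:B) = S(A) + S(B) - S(AB)
= 1.74 + 1.36 - 0.53
= 2.5700

2.5700


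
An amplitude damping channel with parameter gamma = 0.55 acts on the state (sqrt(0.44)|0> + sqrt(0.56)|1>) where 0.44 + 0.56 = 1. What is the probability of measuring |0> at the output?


For amplitude damping with parameter gamma on state sqrt(a)|0> + sqrt(b)|1>:
alpha^2 = 0.44, beta^2 = 0.56
P(|0>) = alpha^2 + gamma * beta^2
= 0.44 + 0.55 * 0.56
= 0.44 + 0.3080
= 0.7480

0.7480


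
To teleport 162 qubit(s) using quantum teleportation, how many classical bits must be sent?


Quantum teleportation requires 2 classical bits per qubit teleported.
162 qubit(s) -> 2 * 162 = 324 classical bits

324
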